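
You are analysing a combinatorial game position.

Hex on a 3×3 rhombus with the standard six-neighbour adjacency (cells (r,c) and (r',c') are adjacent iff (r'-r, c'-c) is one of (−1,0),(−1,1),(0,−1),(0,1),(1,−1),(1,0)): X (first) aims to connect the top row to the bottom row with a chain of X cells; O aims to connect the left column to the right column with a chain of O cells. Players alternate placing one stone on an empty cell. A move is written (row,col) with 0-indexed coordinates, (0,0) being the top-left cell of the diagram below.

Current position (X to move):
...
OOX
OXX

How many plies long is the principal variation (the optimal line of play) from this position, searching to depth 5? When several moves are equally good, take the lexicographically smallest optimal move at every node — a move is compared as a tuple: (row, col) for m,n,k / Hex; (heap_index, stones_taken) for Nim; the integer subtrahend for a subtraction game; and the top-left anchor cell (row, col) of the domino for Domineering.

PV length from [.../OOX/OXX]: 1 ply

p1 X@[.../OOX/OXX]: (0,0)[X../OOX/OXX]-1 (0,1)[.X./OOX/OXX]-1 (0,2)[..X/OOX/OXX]+1*
p2 O@[..X/OOX/OXX] terminal -1; root [.../OOX/OXX] d5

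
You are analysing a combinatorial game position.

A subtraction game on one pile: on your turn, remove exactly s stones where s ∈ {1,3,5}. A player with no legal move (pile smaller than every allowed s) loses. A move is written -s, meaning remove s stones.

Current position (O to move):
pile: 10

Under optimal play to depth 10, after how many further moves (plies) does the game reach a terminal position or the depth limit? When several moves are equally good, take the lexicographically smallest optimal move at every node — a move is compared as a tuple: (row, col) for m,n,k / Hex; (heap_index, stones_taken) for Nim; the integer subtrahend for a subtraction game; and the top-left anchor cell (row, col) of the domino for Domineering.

ply 1, O at 10 | -1=-1→9*; -3=-1→7; -5=-1→5
ply 2, X at 9 | -1=+1→8*; -3=+1→6; -5=+1→4
ply 3, O at 8 | -1=-1→7*; -3=-1→5; -5=-1→3
ply 4, X at 7 | -1=+1→6*; -3=+1→4; -5=+1→2
ply 5, O at 6 | -1=-1→5*; -3=-1→3; -5=-1→1
ply 6, X at 5 | -1=+1→4*; -3=+1→2; -5=+1→0
ply 7, O at 4 | -1=-1→3*; -3=-1→1
ply 8, X at 3 | -1=+1→2*; -3=+1→0
ply 9, O at 2 | -1=-1→1*
ply 10, X at 1 | -1=+1→0*
ply 11: 0 is terminal -1 (O); from 10 depth 10

PV length from [10]: 10 plies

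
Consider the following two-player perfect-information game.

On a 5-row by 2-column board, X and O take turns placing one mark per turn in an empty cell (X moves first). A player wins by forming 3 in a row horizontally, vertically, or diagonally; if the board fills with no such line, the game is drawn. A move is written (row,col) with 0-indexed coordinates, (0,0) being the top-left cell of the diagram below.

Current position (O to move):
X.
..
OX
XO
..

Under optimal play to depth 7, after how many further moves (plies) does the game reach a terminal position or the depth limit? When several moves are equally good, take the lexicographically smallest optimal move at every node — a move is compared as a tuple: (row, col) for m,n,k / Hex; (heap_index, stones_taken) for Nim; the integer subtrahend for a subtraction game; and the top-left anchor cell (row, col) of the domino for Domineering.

PV length from [X./../OX/XO/..]: 5 plies

[X./../OX/XO/..] O move#1: (0,1):+0/XO/../OX/XO/..*, (1,0):+0/X./O./OX/XO/.., (1,1):+0/X./.O/OX/XO/.., (4,0):+0/X./../OX/XO/O., (4,1):+0/X./../OX/XO/.O
[XO/../OX/XO/..] X move#2: (1,0):+0/XO/X./OX/XO/..*, (1,1):+0/XO/.X/OX/XO/.., (4,0):+0/XO/../OX/XO/X., (4,1):+0/XO/../OX/XO/.X
[XO/X./OX/XO/..] O move#3: (1,1):+0/XO/XO/OX/XO/..*, (4,0):+0/XO/X./OX/XO/O., (4,1):+0/XO/X./OX/XO/.O
[XO/XO/OX/XO/..] X move#4: (4,0):+0/XO/XO/OX/XO/X.*, (4,1):+0/XO/XO/OX/XO/.X
[XO/XO/OX/XO/X.] O move#5: (4,1):+0/XO/XO/OX/XO/XO*
[XO/XO/OX/XO/XO] end (terminal +0, X#6); searched X./../OX/XO/.. to 7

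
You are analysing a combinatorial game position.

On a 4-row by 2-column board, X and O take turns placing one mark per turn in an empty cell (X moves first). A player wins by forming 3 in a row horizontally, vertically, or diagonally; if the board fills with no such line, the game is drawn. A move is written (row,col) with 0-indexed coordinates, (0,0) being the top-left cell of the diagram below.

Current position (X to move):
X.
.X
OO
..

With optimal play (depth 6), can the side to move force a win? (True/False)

X winning at [X./.X/OO/..]: False

ply 1, X at X./.X/OO/.. | (0,1)=+0→XX/.X/OO/..*; (1,0)=+0→X./XX/OO/..; (3,0)=+0→X./.X/OO/X.; (3,1)=+0→X./.X/OO/.X
ply 2, O at XX/.X/OO/.. | (1,0)=+0→XX/OX/OO/..*; (3,0)=+0→XX/.X/OO/O.; (3,1)=+0→XX/.X/OO/.O
ply 3, X at XX/OX/OO/.. | (3,0)=+0→XX/OX/OO/X.*; (3,1)=-1→XX/OX/OO/.X
ply 4, O at XX/OX/OO/X. | (3,1)=+0→XX/OX/OO/XO*
ply 5: XX/OX/OO/XO is terminal +0 (X); from X./.X/OO/.. depth 6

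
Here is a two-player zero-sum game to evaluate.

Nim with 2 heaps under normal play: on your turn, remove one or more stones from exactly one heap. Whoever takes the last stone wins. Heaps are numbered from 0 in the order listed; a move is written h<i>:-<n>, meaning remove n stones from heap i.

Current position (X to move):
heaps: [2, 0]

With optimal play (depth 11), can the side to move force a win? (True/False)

p1 X@[(2,0)]: h0:-1[(1,0)]-1 h0:-2[(0,0)]+1*
p2 O@[(0,0)] terminal -1; root [(2,0)] d11

X winning at [(2,0)]: True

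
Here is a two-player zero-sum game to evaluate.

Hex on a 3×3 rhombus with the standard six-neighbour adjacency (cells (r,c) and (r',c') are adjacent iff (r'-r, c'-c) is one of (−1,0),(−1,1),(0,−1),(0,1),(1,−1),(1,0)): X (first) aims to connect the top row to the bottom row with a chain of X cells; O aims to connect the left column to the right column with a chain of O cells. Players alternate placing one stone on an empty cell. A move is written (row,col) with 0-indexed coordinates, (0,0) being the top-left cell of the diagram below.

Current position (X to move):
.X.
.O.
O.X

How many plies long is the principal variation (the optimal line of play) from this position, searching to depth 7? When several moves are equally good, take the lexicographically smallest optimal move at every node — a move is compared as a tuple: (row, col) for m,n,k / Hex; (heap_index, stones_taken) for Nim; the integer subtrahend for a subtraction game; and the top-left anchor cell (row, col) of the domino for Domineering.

PV length from [.X./.O./O.X]: 2 plies

ply 1, X at .X./.O./O.X | (0,0)=-1→XX./.O./O.X*; (0,2)=-1→.XX/.O./O.X; (1,0)=-1→.X./XO./O.X; (1,2)=-1→.X./.OX/O.X; (2,1)=-1→.X./.O./OXX
ply 2, O at XX./.O./O.X | (0,2)=+1→XXO/.O./O.X*; (1,0)=+1→XX./OO./O.X; (1,2)=+1→XX./.OO/O.X; (2,1)=+1→XX./.O./OOX
ply 3: XXO/.O./O.X is terminal -1 (X); from .X./.O./O.X depth 7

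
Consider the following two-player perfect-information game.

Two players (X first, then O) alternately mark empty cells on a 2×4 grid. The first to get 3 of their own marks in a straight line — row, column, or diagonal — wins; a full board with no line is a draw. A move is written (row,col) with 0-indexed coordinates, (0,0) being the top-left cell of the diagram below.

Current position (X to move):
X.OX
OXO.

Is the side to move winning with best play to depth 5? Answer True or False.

p1 X@[X.OX/OXO.]: (0,1)[XXOX/OXO.]+0* (1,3)[X.OX/OXOX]+0
p2 O@[XXOX/OXO.]: (1,3)[XXOX/OXOO]+0*
p3 X@[XXOX/OXOO] terminal +0; root [X.OX/OXO.] d5

X winning at [X.OX/OXO.]: False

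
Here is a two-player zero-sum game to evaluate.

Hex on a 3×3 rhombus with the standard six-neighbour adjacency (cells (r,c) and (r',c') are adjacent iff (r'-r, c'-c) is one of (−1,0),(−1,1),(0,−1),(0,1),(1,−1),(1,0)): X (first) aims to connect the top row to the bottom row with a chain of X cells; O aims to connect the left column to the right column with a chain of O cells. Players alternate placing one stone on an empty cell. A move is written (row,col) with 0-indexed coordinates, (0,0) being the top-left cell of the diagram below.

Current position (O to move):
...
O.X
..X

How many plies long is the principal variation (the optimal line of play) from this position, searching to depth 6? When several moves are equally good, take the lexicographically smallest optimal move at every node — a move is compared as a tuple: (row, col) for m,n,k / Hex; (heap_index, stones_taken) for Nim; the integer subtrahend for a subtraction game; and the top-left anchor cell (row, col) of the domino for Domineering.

PV length from [.../O.X/..X]: 3 plies

p1 O@[.../O.X/..X]: (0,0)[O../O.X/..X]-1 (0,1)[.O./O.X/..X]-1 (0,2)[..O/O.X/..X]+1* (1,1)[.../OOX/..X]-1 (2,0)[.../O.X/O.X]-1 (2,1)[.../O.X/.OX]-1
p2 X@[..O/O.X/..X]: (0,0)[X.O/O.X/..X]-1* (0,1)[.XO/O.X/..X]-1 (1,1)[..O/OXX/..X]-1 (2,0)[..O/O.X/X.X]-1 (2,1)[..O/O.X/.XX]-1
p3 O@[X.O/O.X/..X]: (0,1)[XOO/O.X/..X]+1* (1,1)[X.O/OOX/..X]+1 (2,0)[X.O/O.X/O.X]+1 (2,1)[X.O/O.X/.OX]+1
p4 X@[XOO/O.X/..X] terminal -1; root [.../O.X/..X] d6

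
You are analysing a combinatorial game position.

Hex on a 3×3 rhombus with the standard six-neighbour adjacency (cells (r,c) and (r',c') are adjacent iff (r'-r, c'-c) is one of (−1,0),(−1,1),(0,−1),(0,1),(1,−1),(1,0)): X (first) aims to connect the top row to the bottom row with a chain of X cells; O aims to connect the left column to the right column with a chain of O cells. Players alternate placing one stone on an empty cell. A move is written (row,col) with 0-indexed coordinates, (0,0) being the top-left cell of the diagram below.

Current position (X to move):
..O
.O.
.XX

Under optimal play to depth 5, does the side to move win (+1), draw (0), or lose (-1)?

p1 X@[..O/.O./.XX]: (0,0)[X.O/.O./.XX]-1* (0,1)[.XO/.O./.XX]-1 (1,0)[..O/XO./.XX]-1 (1,2)[..O/.OX/.XX]-1 (2,0)[..O/.O./XXX]-1
p2 O@[X.O/.O./.XX]: (0,1)[XOO/.O./.XX]+1* (1,0)[X.O/OO./.XX]+1 (1,2)[X.O/.OO/.XX]+1 (2,0)[X.O/.O./OXX]+1
p3 X@[XOO/.O./.XX]: (1,0)[XOO/XO./.XX]-1* (1,2)[XOO/.OX/.XX]-1 (2,0)[XOO/.O./XXX]-1
p4 O@[XOO/XO./.XX]: (1,2)[XOO/XOO/.XX]-1 (2,0)[XOO/XO./OXX]+1*
p5 X@[XOO/XO./OXX] terminal -1; root [..O/.O./.XX] d5

value(..O/.O./.XX, X) = -1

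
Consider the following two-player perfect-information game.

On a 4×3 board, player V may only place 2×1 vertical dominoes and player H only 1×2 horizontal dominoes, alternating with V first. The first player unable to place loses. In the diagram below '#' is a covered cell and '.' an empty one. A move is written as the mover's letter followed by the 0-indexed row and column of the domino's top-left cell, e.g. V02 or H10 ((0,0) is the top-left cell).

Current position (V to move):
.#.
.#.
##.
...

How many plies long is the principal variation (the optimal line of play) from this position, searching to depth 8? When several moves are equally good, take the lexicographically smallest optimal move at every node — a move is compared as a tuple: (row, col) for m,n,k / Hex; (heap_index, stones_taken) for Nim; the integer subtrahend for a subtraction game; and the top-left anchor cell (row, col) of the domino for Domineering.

PV length from [.#./.#./##./...]: 3 plies

p1 V@[.#./.#./##./...]: V00[##./##./##./...]+1* V02[.##/.##/##./...]+1 V12[.#./.##/###/...]+1 V22[.#./.#./###/..#]+1
p2 H@[##./##./##./...]: H30[##./##./##./##.]-1* H31[##./##./##./.##]-1
p3 V@[##./##./##./##.]: V02[###/###/##./##.]+1* V12[##./###/###/##.]+1 V22[##./##./###/###]+1
p4 H@[###/###/##./##.] terminal -1; root [.#./.#./##./...] d8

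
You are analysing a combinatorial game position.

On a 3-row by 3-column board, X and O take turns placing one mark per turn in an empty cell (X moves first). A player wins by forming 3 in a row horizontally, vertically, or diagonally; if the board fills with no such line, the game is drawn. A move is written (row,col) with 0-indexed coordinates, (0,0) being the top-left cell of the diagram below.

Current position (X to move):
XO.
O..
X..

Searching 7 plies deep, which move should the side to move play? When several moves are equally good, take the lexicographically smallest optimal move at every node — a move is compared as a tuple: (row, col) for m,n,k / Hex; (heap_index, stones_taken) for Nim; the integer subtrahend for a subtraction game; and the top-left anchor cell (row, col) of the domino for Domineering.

ply 1, X at XO./O../X.. | (0,2)=-1→XOX/O../X..; (1,1)=+1→XO./OX./X..*; (1,2)=+0→XO./O.X/X..; (2,1)=+0→XO./O../XX.; (2,2)=+1→XO./O../X.X
ply 2, O at XO./OX./X.. | (0,2)=-1→XOO/OX./X..*; (1,2)=-1→XO./OXO/X..; (2,1)=-1→XO./OX./XO.; (2,2)=-1→XO./OX./X.O
ply 3, X at XOO/OX./X.. | (1,2)=+0→XOO/OXX/X..; (2,1)=+0→XOO/OX./XX.; (2,2)=+1→XOO/OX./X.X*
ply 4: XOO/OX./X.X is terminal -1 (O); from XO./O../X.. depth 7

X's best at [XO./O../X..]: (1,1)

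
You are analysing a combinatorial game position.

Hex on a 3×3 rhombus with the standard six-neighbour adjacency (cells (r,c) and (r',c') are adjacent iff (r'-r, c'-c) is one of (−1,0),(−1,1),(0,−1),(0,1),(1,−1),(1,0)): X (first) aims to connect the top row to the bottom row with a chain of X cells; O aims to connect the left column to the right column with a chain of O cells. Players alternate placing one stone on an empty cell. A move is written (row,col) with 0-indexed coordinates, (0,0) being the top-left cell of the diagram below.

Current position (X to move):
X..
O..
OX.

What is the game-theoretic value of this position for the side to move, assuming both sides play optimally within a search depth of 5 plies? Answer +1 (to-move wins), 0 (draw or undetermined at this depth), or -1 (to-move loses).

value(X../O../OX., X) = +1

ply 1, X at X../O../OX. | (0,1)=-1→XX./O../OX.; (0,2)=+1→X.X/O../OX.*; (1,1)=+1→X../OX./OX.; (1,2)=-1→X../O.X/OX.; (2,2)=-1→X../O../OXX
ply 2, O at X.X/O../OX. | (0,1)=-1→XOX/O../OX.*; (1,1)=-1→X.X/OO./OX.; (1,2)=-1→X.X/O.O/OX.; (2,2)=-1→X.X/O../OXO
ply 3, X at XOX/O../OX. | (1,1)=+1→XOX/OX./OX.*; (1,2)=+1→XOX/O.X/OX.; (2,2)=+1→XOX/O../OXX
ply 4: XOX/OX./OX. is terminal -1 (O); from X../O../OX. depth 5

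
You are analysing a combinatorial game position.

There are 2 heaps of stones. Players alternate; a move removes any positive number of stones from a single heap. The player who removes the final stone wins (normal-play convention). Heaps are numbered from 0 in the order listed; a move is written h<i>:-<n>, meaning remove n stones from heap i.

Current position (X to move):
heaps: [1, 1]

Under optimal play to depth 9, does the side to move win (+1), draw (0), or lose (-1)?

value((1,1), X) = -1

[(1,1)] X move#1: h0:-1:-1/(0,1)*, h1:-1:-1/(1,0)
[(0,1)] O move#2: h1:-1:+1/(0,0)*
[(0,0)] end (terminal -1, X#3); searched (1,1) to 9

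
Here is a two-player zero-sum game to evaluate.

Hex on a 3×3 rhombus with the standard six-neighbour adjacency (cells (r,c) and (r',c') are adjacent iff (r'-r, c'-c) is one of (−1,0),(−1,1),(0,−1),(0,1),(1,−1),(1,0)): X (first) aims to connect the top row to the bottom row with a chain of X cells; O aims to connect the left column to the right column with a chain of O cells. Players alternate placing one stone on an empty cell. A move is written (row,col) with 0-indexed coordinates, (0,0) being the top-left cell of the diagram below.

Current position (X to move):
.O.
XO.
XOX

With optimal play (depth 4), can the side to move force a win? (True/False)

[.O./XO./XOX] X move#1: (0,0):+1/XO./XO./XOX*, (0,2):+1/.OX/XO./XOX, (1,2):+1/.O./XOX/XOX
[XO./XO./XOX] end (terminal -1, O#2); searched .O./XO./XOX to 4

X winning at [.O./XO./XOX]: True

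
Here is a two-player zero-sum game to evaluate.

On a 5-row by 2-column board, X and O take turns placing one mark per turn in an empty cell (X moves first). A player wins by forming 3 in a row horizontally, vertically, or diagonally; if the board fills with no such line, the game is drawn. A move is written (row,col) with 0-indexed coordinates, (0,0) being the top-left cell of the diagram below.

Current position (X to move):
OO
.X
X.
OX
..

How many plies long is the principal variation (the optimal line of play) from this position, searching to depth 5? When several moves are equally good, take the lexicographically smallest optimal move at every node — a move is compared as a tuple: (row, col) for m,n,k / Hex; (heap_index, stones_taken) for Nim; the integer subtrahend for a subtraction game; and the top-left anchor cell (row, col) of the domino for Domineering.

PV length from [OO/.X/X./OX/..]: 1 ply

p1 X@[OO/.X/X./OX/..]: (1,0)[OO/XX/X./OX/..]+0 (2,1)[OO/.X/XX/OX/..]+1* (4,0)[OO/.X/X./OX/X.]+0 (4,1)[OO/.X/X./OX/.X]+0
p2 O@[OO/.X/XX/OX/..] terminal -1; root [OO/.X/X./OX/..] d5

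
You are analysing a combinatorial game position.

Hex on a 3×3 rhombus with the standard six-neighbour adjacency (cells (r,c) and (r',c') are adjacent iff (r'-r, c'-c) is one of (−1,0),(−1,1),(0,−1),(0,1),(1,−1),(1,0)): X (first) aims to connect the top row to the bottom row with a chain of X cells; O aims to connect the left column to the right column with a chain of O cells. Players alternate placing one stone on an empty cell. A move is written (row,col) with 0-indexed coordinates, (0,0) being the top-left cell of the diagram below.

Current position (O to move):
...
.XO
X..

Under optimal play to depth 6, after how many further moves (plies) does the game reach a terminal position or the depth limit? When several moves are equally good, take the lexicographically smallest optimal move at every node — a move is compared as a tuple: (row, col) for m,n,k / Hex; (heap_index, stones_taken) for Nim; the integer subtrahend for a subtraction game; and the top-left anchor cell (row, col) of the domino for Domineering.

PV length from [.../.XO/X..]: 2 plies

p1 O@[.../.XO/X..]: (0,0)[O../.XO/X..]-1* (0,1)[.O./.XO/X..]-1 (0,2)[..O/.XO/X..]-1 (1,0)[.../OXO/X..]-1 (2,1)[.../.XO/XO.]-1 (2,2)[.../.XO/X.O]-1
p2 X@[O../.XO/X..]: (0,1)[OX./.XO/X..]+1* (0,2)[O.X/.XO/X..]+1 (1,0)[O../XXO/X..]+1 (2,1)[O../.XO/XX.]+1 (2,2)[O../.XO/X.X]+1
p3 O@[OX./.XO/X..] terminal -1; root [.../.XO/X..] d6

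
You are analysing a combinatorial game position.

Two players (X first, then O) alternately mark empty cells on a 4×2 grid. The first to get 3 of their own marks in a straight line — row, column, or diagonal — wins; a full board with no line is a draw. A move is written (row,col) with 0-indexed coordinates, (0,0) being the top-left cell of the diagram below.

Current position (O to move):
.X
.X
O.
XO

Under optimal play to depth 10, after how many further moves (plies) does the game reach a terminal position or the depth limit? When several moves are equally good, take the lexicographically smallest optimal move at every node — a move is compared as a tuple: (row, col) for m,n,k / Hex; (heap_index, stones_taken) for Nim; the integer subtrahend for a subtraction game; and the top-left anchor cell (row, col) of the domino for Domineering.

p1 O@[.X/.X/O./XO]: (0,0)[OX/.X/O./XO]-1 (1,0)[.X/OX/O./XO]-1 (2,1)[.X/.X/OO/XO]+0*
p2 X@[.X/.X/OO/XO]: (0,0)[XX/.X/OO/XO]+0* (1,0)[.X/XX/OO/XO]+0
p3 O@[XX/.X/OO/XO]: (1,0)[XX/OX/OO/XO]+0*
p4 X@[XX/OX/OO/XO] terminal +0; root [.X/.X/O./XO] d10

PV length from [.X/.X/O./XO]: 3 plies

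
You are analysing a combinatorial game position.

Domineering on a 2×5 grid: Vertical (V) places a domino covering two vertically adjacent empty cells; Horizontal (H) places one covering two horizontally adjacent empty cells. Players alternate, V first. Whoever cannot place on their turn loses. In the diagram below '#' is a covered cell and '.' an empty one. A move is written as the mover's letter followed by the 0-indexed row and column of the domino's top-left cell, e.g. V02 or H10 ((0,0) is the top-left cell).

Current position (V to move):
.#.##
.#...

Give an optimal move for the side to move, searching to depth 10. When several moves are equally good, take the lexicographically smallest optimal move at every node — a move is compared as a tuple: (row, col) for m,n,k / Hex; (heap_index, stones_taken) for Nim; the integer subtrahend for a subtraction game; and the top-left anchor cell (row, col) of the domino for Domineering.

V's best at [.#.##/.#...]: V02

[.#.##/.#...] V move#1: V00:-1/##.##/##..., V02:+1/.####/.##..*
[.####/.##..] H move#2: H13:-1/.####/.####*
[.####/.####] V move#3: V00:+1/#####/#####*
[#####/#####] end (terminal -1, H#4); searched .#.##/.#... to 10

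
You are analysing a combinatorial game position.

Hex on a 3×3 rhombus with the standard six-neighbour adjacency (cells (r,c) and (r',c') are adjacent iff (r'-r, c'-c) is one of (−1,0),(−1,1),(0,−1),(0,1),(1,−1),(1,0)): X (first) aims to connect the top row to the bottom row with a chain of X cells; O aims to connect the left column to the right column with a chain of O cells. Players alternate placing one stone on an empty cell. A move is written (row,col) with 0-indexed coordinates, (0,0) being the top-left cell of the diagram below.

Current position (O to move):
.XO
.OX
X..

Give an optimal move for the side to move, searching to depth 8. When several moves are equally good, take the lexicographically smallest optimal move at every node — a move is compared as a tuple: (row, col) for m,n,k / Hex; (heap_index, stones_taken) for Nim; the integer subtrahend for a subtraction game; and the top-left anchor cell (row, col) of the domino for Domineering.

O's best at [.XO/.OX/X..]: (1,0)

[.XO/.OX/X..] O move#1: (0,0):-1/OXO/.OX/X.., (1,0):+1/.XO/OOX/X..*, (2,1):-1/.XO/.OX/XO., (2,2):-1/.XO/.OX/X.O
[.XO/OOX/X..] end (terminal -1, X#2); searched .XO/.OX/X.. to 8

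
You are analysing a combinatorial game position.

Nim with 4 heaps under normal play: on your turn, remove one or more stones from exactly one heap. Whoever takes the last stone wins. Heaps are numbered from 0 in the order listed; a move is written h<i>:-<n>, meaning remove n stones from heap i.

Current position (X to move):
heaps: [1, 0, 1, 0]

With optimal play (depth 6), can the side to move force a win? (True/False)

p1 X@[(1,0,1,0)]: h0:-1[(0,0,1,0)]-1* h2:-1[(1,0,0,0)]-1
p2 O@[(0,0,1,0)]: h2:-1[(0,0,0,0)]+1*
p3 X@[(0,0,0,0)] terminal -1; root [(1,0,1,0)] d6

X winning at [(1,0,1,0)]: False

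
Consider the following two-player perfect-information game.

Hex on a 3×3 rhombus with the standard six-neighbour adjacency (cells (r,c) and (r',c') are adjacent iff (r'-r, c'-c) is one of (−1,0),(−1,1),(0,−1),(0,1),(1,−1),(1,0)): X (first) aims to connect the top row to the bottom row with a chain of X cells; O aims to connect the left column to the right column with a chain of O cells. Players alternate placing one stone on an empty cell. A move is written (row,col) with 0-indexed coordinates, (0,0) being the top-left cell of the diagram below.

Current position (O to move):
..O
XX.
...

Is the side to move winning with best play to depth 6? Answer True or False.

O winning at [..O/XX./...]: False

p1 O@[..O/XX./...]: (0,0)[O.O/XX./...]-1* (0,1)[.OO/XX./...]-1 (1,2)[..O/XXO/...]-1 (2,0)[..O/XX./O..]-1 (2,1)[..O/XX./.O.]-1 (2,2)[..O/XX./..O]-1
p2 X@[O.O/XX./...]: (0,1)[OXO/XX./...]+1* (1,2)[O.O/XXX/...]-1 (2,0)[O.O/XX./X..]-1 (2,1)[O.O/XX./.X.]-1 (2,2)[O.O/XX./..X]-1
p3 O@[OXO/XX./...]: (1,2)[OXO/XXO/...]-1* (2,0)[OXO/XX./O..]-1 (2,1)[OXO/XX./.O.]-1 (2,2)[OXO/XX./..O]-1
p4 X@[OXO/XXO/...]: (2,0)[OXO/XXO/X..]+1* (2,1)[OXO/XXO/.X.]+1 (2,2)[OXO/XXO/..X]+1
p5 O@[OXO/XXO/X..] terminal -1; root [..O/XX./...] d6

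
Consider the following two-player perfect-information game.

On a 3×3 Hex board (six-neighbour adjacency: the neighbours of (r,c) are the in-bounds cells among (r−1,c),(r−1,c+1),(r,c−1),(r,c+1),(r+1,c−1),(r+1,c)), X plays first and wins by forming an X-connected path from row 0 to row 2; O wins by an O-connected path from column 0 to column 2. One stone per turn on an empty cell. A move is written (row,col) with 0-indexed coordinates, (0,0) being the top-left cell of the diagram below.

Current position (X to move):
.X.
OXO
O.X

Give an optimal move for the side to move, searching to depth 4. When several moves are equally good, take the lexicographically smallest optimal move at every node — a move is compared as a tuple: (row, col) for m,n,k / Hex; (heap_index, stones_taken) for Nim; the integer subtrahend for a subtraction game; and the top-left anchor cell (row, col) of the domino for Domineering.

X's best at [.X./OXO/O.X]: (2,1)

p1 X@[.X./OXO/O.X]: (0,0)[XX./OXO/O.X]-1 (0,2)[.XX/OXO/O.X]-1 (2,1)[.X./OXO/OXX]+1*
p2 O@[.X./OXO/OXX] terminal -1; root [.X./OXO/O.X] d4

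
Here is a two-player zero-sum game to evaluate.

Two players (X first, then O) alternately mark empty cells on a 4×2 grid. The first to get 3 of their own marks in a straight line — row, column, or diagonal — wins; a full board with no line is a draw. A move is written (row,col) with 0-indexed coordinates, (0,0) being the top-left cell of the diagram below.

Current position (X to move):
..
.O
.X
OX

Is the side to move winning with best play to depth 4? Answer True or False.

ply 1, X at ../.O/.X/OX | (0,0)=+0→X./.O/.X/OX*; (0,1)=+0→.X/.O/.X/OX; (1,0)=+0→../XO/.X/OX; (2,0)=+0→../.O/XX/OX
ply 2, O at X./.O/.X/OX | (0,1)=+0→XO/.O/.X/OX*; (1,0)=+0→X./OO/.X/OX; (2,0)=+0→X./.O/OX/OX
ply 3, X at XO/.O/.X/OX | (1,0)=+0→XO/XO/.X/OX*; (2,0)=+0→XO/.O/XX/OX
ply 4, O at XO/XO/.X/OX | (2,0)=+0→XO/XO/OX/OX*
ply 5: XO/XO/OX/OX is terminal +0 (X); from ../.O/.X/OX depth 4

X winning at [../.O/.X/OX]: False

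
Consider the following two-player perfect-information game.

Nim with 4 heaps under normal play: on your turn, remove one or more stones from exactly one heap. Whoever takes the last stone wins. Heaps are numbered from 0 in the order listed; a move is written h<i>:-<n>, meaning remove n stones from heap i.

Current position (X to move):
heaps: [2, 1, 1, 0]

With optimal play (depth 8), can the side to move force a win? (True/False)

p1 X@[(2,1,1,0)]: h0:-1[(1,1,1,0)]-1 h0:-2[(0,1,1,0)]+1* h1:-1[(2,0,1,0)]-1 h2:-1[(2,1,0,0)]-1
p2 O@[(0,1,1,0)]: h1:-1[(0,0,1,0)]-1* h2:-1[(0,1,0,0)]-1
p3 X@[(0,0,1,0)]: h2:-1[(0,0,0,0)]+1*
p4 O@[(0,0,0,0)] terminal -1; root [(2,1,1,0)] d8

X winning at [(2,1,1,0)]: True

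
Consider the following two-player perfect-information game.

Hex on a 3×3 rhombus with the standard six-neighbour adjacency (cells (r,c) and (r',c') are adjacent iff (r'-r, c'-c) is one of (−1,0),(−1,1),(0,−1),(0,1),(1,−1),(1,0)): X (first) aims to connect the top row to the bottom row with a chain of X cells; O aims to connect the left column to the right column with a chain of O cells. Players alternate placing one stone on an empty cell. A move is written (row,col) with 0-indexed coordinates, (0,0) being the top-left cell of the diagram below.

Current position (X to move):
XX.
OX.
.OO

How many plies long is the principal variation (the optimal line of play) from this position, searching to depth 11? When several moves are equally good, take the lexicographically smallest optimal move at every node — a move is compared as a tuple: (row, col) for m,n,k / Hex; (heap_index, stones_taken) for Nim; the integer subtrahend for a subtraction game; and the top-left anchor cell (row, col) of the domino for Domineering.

[XX./OX./.OO] X move#1: (0,2):-1/XXX/OX./.OO, (1,2):-1/XX./OXX/.OO, (2,0):+1/XX./OX./XOO*
[XX./OX./XOO] end (terminal -1, O#2); searched XX./OX./.OO to 11

PV length from [XX./OX./.OO]: 1 ply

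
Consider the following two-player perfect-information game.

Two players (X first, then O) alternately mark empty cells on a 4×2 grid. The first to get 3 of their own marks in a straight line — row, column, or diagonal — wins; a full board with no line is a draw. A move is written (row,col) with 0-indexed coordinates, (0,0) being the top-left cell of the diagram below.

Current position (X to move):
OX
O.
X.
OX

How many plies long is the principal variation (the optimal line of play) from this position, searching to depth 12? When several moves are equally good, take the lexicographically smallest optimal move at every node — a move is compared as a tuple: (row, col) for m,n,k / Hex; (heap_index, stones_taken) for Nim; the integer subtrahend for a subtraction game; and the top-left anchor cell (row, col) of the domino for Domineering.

PV length from [OX/O./X./OX]: 2 plies

ply 1, X at OX/O./X./OX | (1,1)=+0→OX/OX/X./OX*; (2,1)=+0→OX/O./XX/OX
ply 2, O at OX/OX/X./OX | (2,1)=+0→OX/OX/XO/OX*
ply 3: OX/OX/XO/OX is terminal +0 (X); from OX/O./X./OX depth 12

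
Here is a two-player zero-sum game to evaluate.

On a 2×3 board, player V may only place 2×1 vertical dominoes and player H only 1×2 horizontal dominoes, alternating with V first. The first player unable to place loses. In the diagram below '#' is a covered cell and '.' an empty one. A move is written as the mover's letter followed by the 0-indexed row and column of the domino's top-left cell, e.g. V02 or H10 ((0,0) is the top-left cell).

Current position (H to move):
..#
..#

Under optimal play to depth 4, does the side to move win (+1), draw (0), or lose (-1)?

ply 1, H at ..#/..# | H00=+1→###/..#*; H10=+1→..#/###
ply 2: ###/..# is terminal -1 (V); from ..#/..# depth 4

value(..#/..#, H) = +1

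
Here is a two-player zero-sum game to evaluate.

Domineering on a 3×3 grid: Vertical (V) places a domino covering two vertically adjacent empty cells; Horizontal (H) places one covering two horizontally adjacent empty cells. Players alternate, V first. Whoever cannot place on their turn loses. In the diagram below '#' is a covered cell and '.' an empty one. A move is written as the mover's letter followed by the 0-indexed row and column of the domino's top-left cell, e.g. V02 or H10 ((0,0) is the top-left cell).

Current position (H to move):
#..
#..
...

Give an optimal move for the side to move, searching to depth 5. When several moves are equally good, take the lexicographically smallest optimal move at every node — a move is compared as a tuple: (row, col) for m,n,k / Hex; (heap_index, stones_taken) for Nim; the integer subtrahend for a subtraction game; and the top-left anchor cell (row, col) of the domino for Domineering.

p1 H@[#../#../...]: H01[###/#../...]-1 H11[#../###/...]+1* H20[#../#../##.]-1 H21[#../#../.##]-1
p2 V@[#../###/...] terminal -1; root [#../#../...] d5

H's best at [#../#../...]: H11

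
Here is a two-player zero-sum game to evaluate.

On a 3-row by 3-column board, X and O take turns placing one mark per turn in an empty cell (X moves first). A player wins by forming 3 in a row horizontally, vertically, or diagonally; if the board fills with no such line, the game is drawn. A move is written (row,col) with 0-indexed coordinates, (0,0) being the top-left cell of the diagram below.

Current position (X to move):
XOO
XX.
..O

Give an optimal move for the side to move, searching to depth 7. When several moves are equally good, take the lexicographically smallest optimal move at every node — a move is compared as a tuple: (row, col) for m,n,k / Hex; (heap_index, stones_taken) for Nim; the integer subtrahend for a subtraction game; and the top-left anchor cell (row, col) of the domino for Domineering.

X's best at [XOO/XX./..O]: (1,2)

p1 X@[XOO/XX./..O]: (1,2)[XOO/XXX/..O]+1* (2,0)[XOO/XX./X.O]+1 (2,1)[XOO/XX./.XO]-1
p2 O@[XOO/XXX/..O] terminal -1; root [XOO/XX./..O] d7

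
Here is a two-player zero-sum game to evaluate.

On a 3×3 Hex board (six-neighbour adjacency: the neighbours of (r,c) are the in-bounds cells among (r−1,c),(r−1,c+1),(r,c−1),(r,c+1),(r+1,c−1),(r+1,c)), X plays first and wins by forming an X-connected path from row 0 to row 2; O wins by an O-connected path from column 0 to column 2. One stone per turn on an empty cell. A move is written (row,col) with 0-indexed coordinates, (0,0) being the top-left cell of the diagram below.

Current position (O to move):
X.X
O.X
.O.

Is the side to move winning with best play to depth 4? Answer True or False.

O winning at [X.X/O.X/.O.]: True

[X.X/O.X/.O.] O move#1: (0,1):-1/XOX/O.X/.O., (1,1):-1/X.X/OOX/.O., (2,0):-1/X.X/O.X/OO., (2,2):+1/X.X/O.X/.OO*
[X.X/O.X/.OO] X move#2: (0,1):-1/XXX/O.X/.OO*, (1,1):-1/X.X/OXX/.OO, (2,0):-1/X.X/O.X/XOO
[XXX/O.X/.OO] O move#3: (1,1):+1/XXX/OOX/.OO*, (2,0):+1/XXX/O.X/OOO
[XXX/OOX/.OO] end (terminal -1, X#4); searched X.X/O.X/.O. to 4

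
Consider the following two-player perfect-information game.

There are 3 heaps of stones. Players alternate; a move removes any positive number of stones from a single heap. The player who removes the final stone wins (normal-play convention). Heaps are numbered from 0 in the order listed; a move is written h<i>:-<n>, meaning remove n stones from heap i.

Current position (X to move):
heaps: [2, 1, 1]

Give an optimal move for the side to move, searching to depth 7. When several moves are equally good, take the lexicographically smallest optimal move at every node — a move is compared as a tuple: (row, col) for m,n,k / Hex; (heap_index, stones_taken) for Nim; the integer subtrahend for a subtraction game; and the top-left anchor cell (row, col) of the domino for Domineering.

ply 1, X at (2,1,1) | h0:-1=-1→(1,1,1); h0:-2=+1→(0,1,1)*; h1:-1=-1→(2,0,1); h2:-1=-1→(2,1,0)
ply 2, O at (0,1,1) | h1:-1=-1→(0,0,1)*; h2:-1=-1→(0,1,0)
ply 3, X at (0,0,1) | h2:-1=+1→(0,0,0)*
ply 4: (0,0,0) is terminal -1 (O); from (2,1,1) depth 7

X's best at [(2,1,1)]: h0:-2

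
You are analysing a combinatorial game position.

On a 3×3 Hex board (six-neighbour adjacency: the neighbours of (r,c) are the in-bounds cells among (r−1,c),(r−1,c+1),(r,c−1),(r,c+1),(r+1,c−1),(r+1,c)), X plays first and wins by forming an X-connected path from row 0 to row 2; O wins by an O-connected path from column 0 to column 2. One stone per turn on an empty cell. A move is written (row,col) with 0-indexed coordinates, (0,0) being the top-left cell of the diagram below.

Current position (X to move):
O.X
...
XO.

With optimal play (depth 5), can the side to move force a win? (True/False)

X winning at [O.X/.../XO.]: True

p1 X@[O.X/.../XO.]: (0,1)[OXX/.../XO.]+1* (1,0)[O.X/X../XO.]+1 (1,1)[O.X/.X./XO.]+1 (1,2)[O.X/..X/XO.]+1 (2,2)[O.X/.../XOX]+1
p2 O@[OXX/.../XO.]: (1,0)[OXX/O../XO.]-1* (1,1)[OXX/.O./XO.]-1 (1,2)[OXX/..O/XO.]-1 (2,2)[OXX/.../XOO]-1
p3 X@[OXX/O../XO.]: (1,1)[OXX/OX./XO.]+1* (1,2)[OXX/O.X/XO.]+1 (2,2)[OXX/O../XOX]+1
p4 O@[OXX/OX./XO.] terminal -1; root [O.X/.../XO.] d5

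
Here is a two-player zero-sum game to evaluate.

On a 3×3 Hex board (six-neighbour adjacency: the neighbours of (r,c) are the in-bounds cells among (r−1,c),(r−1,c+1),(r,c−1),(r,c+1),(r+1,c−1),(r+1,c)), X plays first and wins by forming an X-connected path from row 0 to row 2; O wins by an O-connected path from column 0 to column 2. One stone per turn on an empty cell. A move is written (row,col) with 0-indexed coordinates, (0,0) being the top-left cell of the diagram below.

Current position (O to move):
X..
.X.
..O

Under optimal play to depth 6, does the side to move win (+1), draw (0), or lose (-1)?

p1 O@[X../.X./..O]: (0,1)[XO./.X./..O]-1* (0,2)[X.O/.X./..O]-1 (1,0)[X../OX./..O]-1 (1,2)[X../.XO/..O]-1 (2,0)[X../.X./O.O]-1 (2,1)[X../.X./.OO]-1
p2 X@[XO./.X./..O]: (0,2)[XOX/.X./..O]+1* (1,0)[XO./XX./..O]+1 (1,2)[XO./.XX/..O]+1 (2,0)[XO./.X./X.O]+1 (2,1)[XO./.X./.XO]+1
p3 O@[XOX/.X./..O]: (1,0)[XOX/OX./..O]-1* (1,2)[XOX/.XO/..O]-1 (2,0)[XOX/.X./O.O]-1 (2,1)[XOX/.X./.OO]-1
p4 X@[XOX/OX./..O]: (1,2)[XOX/OXX/..O]+1* (2,0)[XOX/OX./X.O]+1 (2,1)[XOX/OX./.XO]+1
p5 O@[XOX/OXX/..O]: (2,0)[XOX/OXX/O.O]-1* (2,1)[XOX/OXX/.OO]-1
p6 X@[XOX/OXX/O.O]: (2,1)[XOX/OXX/OXO]+1*
p7 O@[XOX/OXX/OXO] terminal -1; root [X../.X./..O] d6

value(X../.X./..O, O) = -1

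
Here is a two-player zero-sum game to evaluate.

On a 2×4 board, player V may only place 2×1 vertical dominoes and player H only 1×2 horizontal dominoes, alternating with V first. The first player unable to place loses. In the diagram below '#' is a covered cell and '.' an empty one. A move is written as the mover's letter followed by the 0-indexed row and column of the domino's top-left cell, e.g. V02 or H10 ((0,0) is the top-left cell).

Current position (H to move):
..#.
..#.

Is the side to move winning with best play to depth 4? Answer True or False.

H winning at [..#./..#.]: True

[..#./..#.] H move#1: H00:+1/###./..#.*, H10:+1/..#./###.
[###./..#.] V move#2: V03:-1/####/..##*
[####/..##] H move#3: H10:+1/####/####*
[####/####] end (terminal -1, V#4); searched ..#./..#. to 4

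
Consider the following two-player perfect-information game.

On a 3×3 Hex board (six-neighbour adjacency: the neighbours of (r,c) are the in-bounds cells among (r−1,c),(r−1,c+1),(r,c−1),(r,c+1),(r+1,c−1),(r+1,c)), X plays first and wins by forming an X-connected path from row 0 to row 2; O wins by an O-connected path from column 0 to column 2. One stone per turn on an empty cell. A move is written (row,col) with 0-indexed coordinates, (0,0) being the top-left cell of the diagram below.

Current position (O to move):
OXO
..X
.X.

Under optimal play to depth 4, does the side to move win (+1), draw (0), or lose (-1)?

value(OXO/..X/.X., O) = +1

p1 O@[OXO/..X/.X.]: (1,0)[OXO/O.X/.X.]-1 (1,1)[OXO/.OX/.X.]+1* (2,0)[OXO/..X/OX.]-1 (2,2)[OXO/..X/.XO]-1
p2 X@[OXO/.OX/.X.]: (1,0)[OXO/XOX/.X.]-1* (2,0)[OXO/.OX/XX.]-1 (2,2)[OXO/.OX/.XX]-1
p3 O@[OXO/XOX/.X.]: (2,0)[OXO/XOX/OX.]+1* (2,2)[OXO/XOX/.XO]-1
p4 X@[OXO/XOX/OX.] terminal -1; root [OXO/..X/.X.] d4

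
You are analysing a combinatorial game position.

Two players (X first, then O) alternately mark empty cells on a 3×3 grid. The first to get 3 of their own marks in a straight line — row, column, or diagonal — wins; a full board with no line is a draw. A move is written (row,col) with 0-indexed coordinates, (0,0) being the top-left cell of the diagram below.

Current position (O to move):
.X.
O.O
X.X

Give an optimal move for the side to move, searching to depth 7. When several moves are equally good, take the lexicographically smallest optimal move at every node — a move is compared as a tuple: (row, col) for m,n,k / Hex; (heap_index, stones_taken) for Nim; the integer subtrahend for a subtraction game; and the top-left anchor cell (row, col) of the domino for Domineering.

O's best at [.X./O.O/X.X]: (1,1)

[.X./O.O/X.X] O move#1: (0,0):-1/OX./O.O/X.X, (0,2):-1/.XO/O.O/X.X, (1,1):+1/.X./OOO/X.X*, (2,1):-1/.X./O.O/XOX
[.X./OOO/X.X] end (terminal -1, X#2); searched .X./O.O/X.X to 7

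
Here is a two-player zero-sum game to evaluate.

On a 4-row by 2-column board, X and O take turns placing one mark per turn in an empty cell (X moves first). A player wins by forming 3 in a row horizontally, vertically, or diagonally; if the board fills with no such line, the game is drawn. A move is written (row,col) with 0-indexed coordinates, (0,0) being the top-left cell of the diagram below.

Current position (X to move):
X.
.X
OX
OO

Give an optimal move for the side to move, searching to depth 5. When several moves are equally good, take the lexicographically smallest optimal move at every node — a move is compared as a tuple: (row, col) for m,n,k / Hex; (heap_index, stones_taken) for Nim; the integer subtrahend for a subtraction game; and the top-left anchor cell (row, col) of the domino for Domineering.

ply 1, X at X./.X/OX/OO | (0,1)=+1→XX/.X/OX/OO*; (1,0)=+0→X./XX/OX/OO
ply 2: XX/.X/OX/OO is terminal -1 (O); from X./.X/OX/OO depth 5

X's best at [X./.X/OX/OO]: (0,1)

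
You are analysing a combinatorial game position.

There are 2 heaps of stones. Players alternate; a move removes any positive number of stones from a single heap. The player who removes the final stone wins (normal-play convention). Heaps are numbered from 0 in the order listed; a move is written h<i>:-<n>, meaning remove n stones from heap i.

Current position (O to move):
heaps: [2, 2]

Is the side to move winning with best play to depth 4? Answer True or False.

[(2,2)] O move#1: h0:-1:-1/(1,2)*, h0:-2:-1/(0,2), h1:-1:-1/(2,1), h1:-2:-1/(2,0)
[(1,2)] X move#2: h0:-1:-1/(0,2), h1:-1:+1/(1,1)*, h1:-2:-1/(1,0)
[(1,1)] O move#3: h0:-1:-1/(0,1)*, h1:-1:-1/(1,0)
[(0,1)] X move#4: h1:-1:+1/(0,0)*
[(0,0)] end (terminal -1, O#5); searched (2,2) to 4

O winning at [(2,2)]: False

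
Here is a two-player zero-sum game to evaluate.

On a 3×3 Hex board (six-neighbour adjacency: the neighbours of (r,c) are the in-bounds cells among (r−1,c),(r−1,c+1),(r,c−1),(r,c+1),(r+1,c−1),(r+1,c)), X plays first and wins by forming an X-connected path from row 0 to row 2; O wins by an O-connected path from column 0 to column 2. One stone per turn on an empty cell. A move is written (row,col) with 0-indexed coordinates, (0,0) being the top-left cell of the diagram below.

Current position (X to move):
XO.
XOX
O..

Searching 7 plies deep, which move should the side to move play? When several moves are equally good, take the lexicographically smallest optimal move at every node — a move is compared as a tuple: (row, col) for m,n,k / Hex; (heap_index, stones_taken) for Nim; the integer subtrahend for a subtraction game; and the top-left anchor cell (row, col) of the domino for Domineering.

p1 X@[XO./XOX/O..]: (0,2)[XOX/XOX/O..]+1* (2,1)[XO./XOX/OX.]-1 (2,2)[XO./XOX/O.X]-1
p2 O@[XOX/XOX/O..]: (2,1)[XOX/XOX/OO.]-1* (2,2)[XOX/XOX/O.O]-1
p3 X@[XOX/XOX/OO.]: (2,2)[XOX/XOX/OOX]+1*
p4 O@[XOX/XOX/OOX] terminal -1; root [XO./XOX/O..] d7

X's best at [XO./XOX/O..]: (0,2)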